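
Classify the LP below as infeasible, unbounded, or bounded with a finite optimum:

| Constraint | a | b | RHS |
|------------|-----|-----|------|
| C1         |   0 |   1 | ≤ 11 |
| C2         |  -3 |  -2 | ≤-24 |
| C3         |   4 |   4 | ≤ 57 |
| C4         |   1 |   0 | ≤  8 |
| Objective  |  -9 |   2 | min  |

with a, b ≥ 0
The point (8, 0) satisfies every constraint, so the LP is feasible; the constraints give a ≤ 8 and b ≤ 11, which with a, b ≥ 0 keep the feasible region inside a bounded box. A feasible, bounded LP attains a finite optimum at a vertex.

Evaluating z = -9a + 2b at each vertex:
  (8, 0): z = -72
  (8, 6.25): z = -59.5
  (3.25, 11): z = -7.25
  (0.6667, 11): z = 16

Bounded optimum: z* = -72 at (8, 0).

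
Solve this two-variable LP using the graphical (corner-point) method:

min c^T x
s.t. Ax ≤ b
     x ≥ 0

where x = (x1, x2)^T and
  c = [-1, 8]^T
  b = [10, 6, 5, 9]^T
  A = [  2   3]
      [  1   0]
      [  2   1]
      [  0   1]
Each vertex is the intersection of two constraint boundaries that also satisfies all remaining constraints:
  x1 = 0 and x2 = 0 → (0, 0)
  2x1 + x2 = 5 and x2 = 0 → (2.5, 0)
  2x1 + 3x2 = 10 and 2x1 + x2 = 5 → (1.25, 2.5)
  2x1 + 3x2 = 10 and x1 = 0 → (0, 3.333)

Evaluating z = -x1 + 8x2 at each vertex:
  (0, 0): z = 0
  (2.5, 0): z = -2.5
  (1.25, 2.5): z = 18.75
  (0, 3.333): z = 26.67

The minimum is at (2.5, 0) with z = -2.5.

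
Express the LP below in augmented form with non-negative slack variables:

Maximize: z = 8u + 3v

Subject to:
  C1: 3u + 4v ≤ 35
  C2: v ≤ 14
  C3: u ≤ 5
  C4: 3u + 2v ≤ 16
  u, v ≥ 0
max z = 8u + 3v

s.t.
  3u + 4v + s1 = 35
  v + s2 = 14
  u + s3 = 5
  3u + 2v + s4 = 16
  u, v, s1, s2, s3, s4 ≥ 0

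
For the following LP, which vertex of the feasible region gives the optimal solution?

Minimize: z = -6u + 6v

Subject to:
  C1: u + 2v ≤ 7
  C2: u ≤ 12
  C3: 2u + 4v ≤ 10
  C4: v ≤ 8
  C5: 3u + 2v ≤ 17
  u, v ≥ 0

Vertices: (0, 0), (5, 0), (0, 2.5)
(5, 0) with z = -30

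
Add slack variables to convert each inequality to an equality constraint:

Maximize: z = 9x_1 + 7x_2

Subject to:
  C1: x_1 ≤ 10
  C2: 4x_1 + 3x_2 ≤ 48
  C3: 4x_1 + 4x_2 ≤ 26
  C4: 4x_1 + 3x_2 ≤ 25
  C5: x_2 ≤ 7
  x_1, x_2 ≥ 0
max z = 9x_1 + 7x_2

s.t.
  x_1 + s1 = 10
  4x_1 + 3x_2 + s2 = 48
  4x_1 + 4x_2 + s3 = 26
  4x_1 + 3x_2 + s4 = 25
  x_2 + s5 = 7
  x_1, x_2, s1, s2, s3, s4, s5 ≥ 0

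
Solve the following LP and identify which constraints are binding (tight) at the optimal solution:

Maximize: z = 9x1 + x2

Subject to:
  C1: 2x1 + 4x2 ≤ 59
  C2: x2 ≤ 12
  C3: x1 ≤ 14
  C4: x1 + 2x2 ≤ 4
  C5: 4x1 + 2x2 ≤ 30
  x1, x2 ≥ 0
Optimal: x1 = 4, x2 = 0
Slack at optimum:
  C1: slack = 51
  C2: slack = 12
  C3: slack = 10
  C4: slack = 0 (binding)
  C5: slack = 14
  x1 ≥ 0: x1 = 4
  x2 ≥ 0: x2 = 0 (binding)
Binding constraints: C4, x2 ≥ 0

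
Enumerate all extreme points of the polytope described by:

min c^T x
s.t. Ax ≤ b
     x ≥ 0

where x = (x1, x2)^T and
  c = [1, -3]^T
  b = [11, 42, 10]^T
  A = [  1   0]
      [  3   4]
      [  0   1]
Each vertex is the intersection of two constraint boundaries that also satisfies all remaining constraints:
  x1 = 0 and x2 = 0 → (0, 0)
  x1 = 11 and x2 = 0 → (11, 0)
  x1 = 11 and 3x1 + 4x2 = 42 → (11, 2.25)
  3x1 + 4x2 = 42 and x2 = 10 → (0.6667, 10)
  x2 = 10 and x1 = 0 → (0, 10)

Vertices: (0, 0), (11, 0), (11, 2.25), (0.6667, 10), (0, 10)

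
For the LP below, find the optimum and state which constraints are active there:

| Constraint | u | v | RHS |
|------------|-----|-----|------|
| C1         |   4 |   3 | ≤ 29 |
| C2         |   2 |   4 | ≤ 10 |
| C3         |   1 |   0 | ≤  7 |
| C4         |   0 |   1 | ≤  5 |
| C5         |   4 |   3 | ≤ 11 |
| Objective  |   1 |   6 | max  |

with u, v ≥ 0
Optimal: u = 0, v = 2.5
Slack at optimum:
  C1: slack = 21.5
  C2: slack = 0 (binding)
  C3: slack = 7
  C4: slack = 2.5
  C5: slack = 3.5
  u ≥ 0: u = 0 (binding)
  v ≥ 0: v = 2.5
Binding constraints: C2, u ≥ 0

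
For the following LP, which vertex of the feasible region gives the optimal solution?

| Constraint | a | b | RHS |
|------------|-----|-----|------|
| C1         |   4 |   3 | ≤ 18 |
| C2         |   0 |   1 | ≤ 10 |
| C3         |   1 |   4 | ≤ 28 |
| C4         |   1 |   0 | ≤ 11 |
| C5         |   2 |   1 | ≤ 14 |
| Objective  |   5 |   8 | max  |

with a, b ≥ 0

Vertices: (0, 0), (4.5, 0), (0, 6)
Evaluating z = 5a + 8b at each vertex:
  (0, 0): z = 0
  (4.5, 0): z = 22.5
  (0, 6): z = 48

The largest value is z = 48, attained at (0, 6).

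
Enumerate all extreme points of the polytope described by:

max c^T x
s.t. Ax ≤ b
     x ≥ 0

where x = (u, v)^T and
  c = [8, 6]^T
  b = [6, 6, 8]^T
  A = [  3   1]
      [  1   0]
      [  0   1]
Each vertex is the intersection of two constraint boundaries that also satisfies all remaining constraints:
  u = 0 and v = 0 → (0, 0)
  3u + v = 6 and v = 0 → (2, 0)
  3u + v = 6 and u = 0 → (0, 6)

Vertices: (0, 0), (2, 0), (0, 6)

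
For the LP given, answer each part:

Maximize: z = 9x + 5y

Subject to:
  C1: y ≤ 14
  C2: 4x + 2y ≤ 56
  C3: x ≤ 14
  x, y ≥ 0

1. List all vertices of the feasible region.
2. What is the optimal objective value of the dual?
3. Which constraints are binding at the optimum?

1. (0, 0), (14, 0), (7, 14), (0, 14)
2. 133 (by strong duality, equal to the primal optimum)
3. C1, C2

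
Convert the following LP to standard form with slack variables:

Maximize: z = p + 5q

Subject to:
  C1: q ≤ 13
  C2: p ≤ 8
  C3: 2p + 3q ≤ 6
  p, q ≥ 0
max z = p + 5q

s.t.
  q + s1 = 13
  p + s2 = 8
  2p + 3q + s3 = 6
  p, q, s1, s2, s3 ≥ 0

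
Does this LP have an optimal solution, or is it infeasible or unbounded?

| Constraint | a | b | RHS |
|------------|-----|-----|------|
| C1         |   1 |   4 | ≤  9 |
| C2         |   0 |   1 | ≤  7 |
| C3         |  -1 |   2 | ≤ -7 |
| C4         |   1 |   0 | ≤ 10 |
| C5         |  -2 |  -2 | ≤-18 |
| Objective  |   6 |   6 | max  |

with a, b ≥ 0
The point (9, 0) satisfies every constraint, so the LP is feasible; the constraints give a ≤ 10 and b ≤ 7, which with a, b ≥ 0 keep the feasible region inside a bounded box. A feasible, bounded LP attains a finite optimum at a vertex.

Evaluating z = 6a + 6b at each vertex:
  (9, 0): z = 54

The LP has an optimal solution: (9, 0) with z = 54.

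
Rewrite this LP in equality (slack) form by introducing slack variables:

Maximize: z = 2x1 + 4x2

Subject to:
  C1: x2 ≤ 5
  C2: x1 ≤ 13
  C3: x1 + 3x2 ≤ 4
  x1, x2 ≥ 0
max z = 2x1 + 4x2

s.t.
  x2 + s1 = 5
  x1 + s2 = 13
  x1 + 3x2 + s3 = 4
  x1, x2, s1, s2, s3 ≥ 0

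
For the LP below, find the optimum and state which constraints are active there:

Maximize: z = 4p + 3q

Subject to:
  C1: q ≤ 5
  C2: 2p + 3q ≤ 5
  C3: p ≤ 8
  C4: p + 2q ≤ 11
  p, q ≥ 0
Optimal: p = 2.5, q = 0
Binding: C2, q ≥ 0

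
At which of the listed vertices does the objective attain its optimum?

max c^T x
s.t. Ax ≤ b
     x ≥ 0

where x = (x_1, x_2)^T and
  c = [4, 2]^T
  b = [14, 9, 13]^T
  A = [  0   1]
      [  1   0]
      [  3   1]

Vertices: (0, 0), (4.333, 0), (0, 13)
Evaluating z = 4x_1 + 2x_2 at each vertex:
  (0, 0): z = 0
  (4.333, 0): z = 17.33
  (0, 13): z = 26

The largest value is z = 26, attained at (0, 13).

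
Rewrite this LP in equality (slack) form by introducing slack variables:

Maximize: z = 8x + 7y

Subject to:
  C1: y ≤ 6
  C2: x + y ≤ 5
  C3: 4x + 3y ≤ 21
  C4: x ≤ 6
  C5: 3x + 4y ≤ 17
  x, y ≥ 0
max z = 8x + 7y

s.t.
  y + s1 = 6
  x + y + s2 = 5
  4x + 3y + s3 = 21
  x + s4 = 6
  3x + 4y + s5 = 17
  x, y, s1, s2, s3, s4, s5 ≥ 0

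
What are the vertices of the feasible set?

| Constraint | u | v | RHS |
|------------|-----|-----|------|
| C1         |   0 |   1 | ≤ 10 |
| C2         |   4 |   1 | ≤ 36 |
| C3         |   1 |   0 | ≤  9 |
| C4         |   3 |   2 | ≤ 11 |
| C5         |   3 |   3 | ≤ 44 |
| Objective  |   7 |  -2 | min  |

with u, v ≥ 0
Each vertex is the intersection of two constraint boundaries that also satisfies all remaining constraints:
  u = 0 and v = 0 → (0, 0)
  3u + 2v = 11 and v = 0 → (3.667, 0)
  3u + 2v = 11 and u = 0 → (0, 5.5)

Vertices: (0, 0), (3.667, 0), (0, 5.5)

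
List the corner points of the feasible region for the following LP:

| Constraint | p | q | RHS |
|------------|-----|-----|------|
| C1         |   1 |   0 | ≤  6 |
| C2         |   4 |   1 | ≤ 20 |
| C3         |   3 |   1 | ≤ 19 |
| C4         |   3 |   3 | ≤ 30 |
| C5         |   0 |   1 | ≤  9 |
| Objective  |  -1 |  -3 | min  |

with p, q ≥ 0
Each vertex is the intersection of two constraint boundaries that also satisfies all remaining constraints:
  p = 0 and q = 0 → (0, 0)
  4p + q = 20 and q = 0 → (5, 0)
  4p + q = 20 and 3p + 3q = 30 → (3.333, 6.667)
  3p + 3q = 30 and q = 9 → (1, 9)
  q = 9 and p = 0 → (0, 9)

Vertices: (0, 0), (5, 0), (3.333, 6.667), (1, 9), (0, 9)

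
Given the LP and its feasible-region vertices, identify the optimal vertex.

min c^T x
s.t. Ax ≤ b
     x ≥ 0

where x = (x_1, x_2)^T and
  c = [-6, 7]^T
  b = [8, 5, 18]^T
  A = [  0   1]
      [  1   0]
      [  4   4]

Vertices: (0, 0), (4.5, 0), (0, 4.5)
(4.5, 0) with z = -27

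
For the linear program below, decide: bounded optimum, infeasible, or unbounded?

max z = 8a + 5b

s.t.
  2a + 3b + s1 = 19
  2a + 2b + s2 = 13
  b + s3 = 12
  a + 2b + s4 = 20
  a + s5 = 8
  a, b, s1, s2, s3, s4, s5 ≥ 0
The point (6.5, 0) satisfies every constraint, so the LP is feasible; the constraints give a ≤ 8 and b ≤ 12, which with a, b ≥ 0 keep the feasible region inside a bounded box. A feasible, bounded LP attains a finite optimum at a vertex.

Evaluating z = 8a + 5b at each vertex:
  (0, 0): z = 0
  (6.5, 0): z = 52
  (0.5, 6): z = 34
  (0, 6.333): z = 31.67

Bounded optimum: z* = 52 at (6.5, 0).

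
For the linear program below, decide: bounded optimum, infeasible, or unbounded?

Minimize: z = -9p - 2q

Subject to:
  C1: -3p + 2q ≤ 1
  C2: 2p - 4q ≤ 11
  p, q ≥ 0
Feasible point: (0, 0) satisfies every constraint, so the LP is feasible.
Direction d = (1, 1): for each constraint row a, a·d ≤ 0 —
  (-3)(1) + (2)(1) = -1 ≤ 0
  (2)(1) + (-4)(1) = -2 ≤ 0
and d ≥ 0, so (0, 0) + t·d stays feasible for every t ≥ 0. Along this ray z = -9p - 2q changes by -11 per unit t, so z → −∞.

Unbounded — the objective can decrease without bound over the feasible region.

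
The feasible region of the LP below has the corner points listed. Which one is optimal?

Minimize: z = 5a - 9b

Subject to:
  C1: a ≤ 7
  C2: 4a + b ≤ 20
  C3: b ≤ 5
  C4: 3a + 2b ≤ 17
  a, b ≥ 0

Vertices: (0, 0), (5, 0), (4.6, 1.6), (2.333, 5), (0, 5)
Evaluating z = 5a - 9b at each vertex:
  (0, 0): z = 0
  (5, 0): z = 25
  (4.6, 1.6): z = 8.6
  (2.333, 5): z = -33.33
  (0, 5): z = -45

The smallest value is z = -45, attained at (0, 5).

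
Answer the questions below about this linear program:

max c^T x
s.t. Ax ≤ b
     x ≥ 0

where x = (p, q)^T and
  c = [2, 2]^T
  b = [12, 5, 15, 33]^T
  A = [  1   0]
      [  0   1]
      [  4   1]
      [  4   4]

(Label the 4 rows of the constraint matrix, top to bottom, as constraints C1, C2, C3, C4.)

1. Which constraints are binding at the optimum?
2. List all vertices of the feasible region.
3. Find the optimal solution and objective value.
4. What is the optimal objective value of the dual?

1. C2, C3
2. (0, 0), (3.75, 0), (2.5, 5), (0, 5)
3. p = 2.5, q = 5, z = 15
4. 15 (by strong duality, equal to the primal optimum)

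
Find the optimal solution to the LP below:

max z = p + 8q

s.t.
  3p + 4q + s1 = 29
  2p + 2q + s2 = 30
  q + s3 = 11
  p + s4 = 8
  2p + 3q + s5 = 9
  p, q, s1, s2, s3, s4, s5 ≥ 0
p = 0, q = 3, z = 24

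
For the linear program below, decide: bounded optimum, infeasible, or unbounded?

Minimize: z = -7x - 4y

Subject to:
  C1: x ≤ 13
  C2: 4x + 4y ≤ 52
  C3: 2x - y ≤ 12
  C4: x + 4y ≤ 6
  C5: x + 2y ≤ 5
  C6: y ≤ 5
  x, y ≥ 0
The point (5, 0) satisfies every constraint, so the LP is feasible; the constraints give x ≤ 13 and y ≤ 5, which with x, y ≥ 0 keep the feasible region inside a bounded box. A feasible, bounded LP attains a finite optimum at a vertex.

Evaluating z = -7x - 4y at each vertex:
  (0, 0): z = 0
  (5, 0): z = -35
  (4, 0.5): z = -30
  (0, 1.5): z = -6

Bounded optimum: z* = -35 at (5, 0).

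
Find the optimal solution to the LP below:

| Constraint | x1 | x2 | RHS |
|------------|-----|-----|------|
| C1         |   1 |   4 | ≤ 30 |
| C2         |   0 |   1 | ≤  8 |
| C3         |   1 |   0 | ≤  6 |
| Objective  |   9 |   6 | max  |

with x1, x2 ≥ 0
x1 = 6, x2 = 6, z = 90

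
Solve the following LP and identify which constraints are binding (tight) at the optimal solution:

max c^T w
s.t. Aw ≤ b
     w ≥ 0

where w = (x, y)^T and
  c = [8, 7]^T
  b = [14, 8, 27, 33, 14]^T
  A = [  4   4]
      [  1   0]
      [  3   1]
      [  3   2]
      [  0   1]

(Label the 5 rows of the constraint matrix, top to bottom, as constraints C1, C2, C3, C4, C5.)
Optimal: x = 3.5, y = 0
Slack at optimum:
  C1: slack = 0 (binding)
  C2: slack = 4.5
  C3: slack = 16.5
  C4: slack = 22.5
  C5: slack = 14
  x ≥ 0: x = 3.5
  y ≥ 0: y = 0 (binding)
Binding constraints: C1, y ≥ 0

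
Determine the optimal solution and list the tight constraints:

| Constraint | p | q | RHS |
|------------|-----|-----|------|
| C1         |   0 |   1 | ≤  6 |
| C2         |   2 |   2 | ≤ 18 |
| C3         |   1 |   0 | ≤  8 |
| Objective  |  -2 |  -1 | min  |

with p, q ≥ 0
Optimal: p = 8, q = 1
Binding: C2, C3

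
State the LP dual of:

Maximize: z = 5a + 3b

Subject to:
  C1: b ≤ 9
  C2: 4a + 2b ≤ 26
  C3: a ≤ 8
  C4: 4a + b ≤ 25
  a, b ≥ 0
Minimize: z = 9y1 + 26y2 + 8y3 + 25y4

Subject to:
  C1: -4y2 - y3 - 4y4 ≤ -5
  C2: -y1 - 2y2 - y4 ≤ -3
  y1, y2, y3, y4 ≥ 0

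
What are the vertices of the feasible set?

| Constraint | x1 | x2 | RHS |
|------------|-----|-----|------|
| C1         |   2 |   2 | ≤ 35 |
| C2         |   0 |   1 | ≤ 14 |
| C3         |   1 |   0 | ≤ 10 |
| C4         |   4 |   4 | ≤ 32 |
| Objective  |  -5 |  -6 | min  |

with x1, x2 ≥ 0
Each vertex is the intersection of two constraint boundaries that also satisfies all remaining constraints:
  x1 = 0 and x2 = 0 → (0, 0)
  4x1 + 4x2 = 32 and x2 = 0 → (8, 0)
  4x1 + 4x2 = 32 and x1 = 0 → (0, 8)

Vertices: (0, 0), (8, 0), (0, 8)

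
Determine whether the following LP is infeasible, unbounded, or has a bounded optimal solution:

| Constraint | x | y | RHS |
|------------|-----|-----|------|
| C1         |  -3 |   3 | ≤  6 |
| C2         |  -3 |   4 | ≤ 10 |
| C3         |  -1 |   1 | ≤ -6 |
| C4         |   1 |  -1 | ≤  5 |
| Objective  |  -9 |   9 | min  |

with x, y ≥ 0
C4 requires x - y ≤ 5, while C3 (-x + y ≤ -6) is equivalent to x - y ≥ 6. Together they would need 6 ≤ x - y ≤ 5, which is impossible since 6 > 5. No point satisfies all constraints.

The feasible region is empty; the LP is infeasible.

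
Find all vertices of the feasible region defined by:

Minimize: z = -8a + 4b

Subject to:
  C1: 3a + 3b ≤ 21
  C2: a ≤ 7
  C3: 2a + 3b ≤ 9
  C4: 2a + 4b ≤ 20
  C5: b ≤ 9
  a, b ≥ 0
Each vertex is the intersection of two constraint boundaries that also satisfies all remaining constraints:
  a = 0 and b = 0 → (0, 0)
  2a + 3b = 9 and b = 0 → (4.5, 0)
  2a + 3b = 9 and a = 0 → (0, 3)

Vertices: (0, 0), (4.5, 0), (0, 3)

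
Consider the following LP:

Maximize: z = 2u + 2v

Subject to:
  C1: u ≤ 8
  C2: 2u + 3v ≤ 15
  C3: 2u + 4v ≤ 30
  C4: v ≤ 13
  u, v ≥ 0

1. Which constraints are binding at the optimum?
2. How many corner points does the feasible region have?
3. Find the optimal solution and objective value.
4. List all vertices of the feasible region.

1. C2, v ≥ 0
2. 3
3. u = 7.5, v = 0, z = 15
4. (0, 0), (7.5, 0), (0, 5)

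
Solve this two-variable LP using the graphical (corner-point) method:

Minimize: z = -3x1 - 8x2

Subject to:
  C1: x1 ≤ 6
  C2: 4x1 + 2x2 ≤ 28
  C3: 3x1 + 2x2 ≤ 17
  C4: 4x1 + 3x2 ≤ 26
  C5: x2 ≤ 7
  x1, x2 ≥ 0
x1 = 1, x2 = 7, z = -59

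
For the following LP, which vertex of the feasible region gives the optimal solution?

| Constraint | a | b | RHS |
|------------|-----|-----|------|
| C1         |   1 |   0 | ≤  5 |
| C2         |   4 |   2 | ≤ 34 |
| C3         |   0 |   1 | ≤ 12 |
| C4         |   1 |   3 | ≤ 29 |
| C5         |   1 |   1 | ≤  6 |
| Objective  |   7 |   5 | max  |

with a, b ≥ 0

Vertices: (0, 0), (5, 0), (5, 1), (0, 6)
(5, 1) with z = 40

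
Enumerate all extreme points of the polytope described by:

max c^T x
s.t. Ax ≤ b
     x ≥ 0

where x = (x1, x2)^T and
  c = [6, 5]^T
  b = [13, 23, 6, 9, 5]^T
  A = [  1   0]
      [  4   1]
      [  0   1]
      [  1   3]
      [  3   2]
Each vertex is the intersection of two constraint boundaries that also satisfies all remaining constraints:
  x1 = 0 and x2 = 0 → (0, 0)
  3x1 + 2x2 = 5 and x2 = 0 → (1.667, 0)
  3x1 + 2x2 = 5 and x1 = 0 → (0, 2.5)

Vertices: (0, 0), (1.667, 0), (0, 2.5)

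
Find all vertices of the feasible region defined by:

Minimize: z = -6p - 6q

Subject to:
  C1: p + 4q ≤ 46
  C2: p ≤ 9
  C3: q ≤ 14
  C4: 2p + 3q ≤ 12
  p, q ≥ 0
Each vertex is the intersection of two constraint boundaries that also satisfies all remaining constraints:
  p = 0 and q = 0 → (0, 0)
  2p + 3q = 12 and q = 0 → (6, 0)
  2p + 3q = 12 and p = 0 → (0, 4)

Vertices: (0, 0), (6, 0), (0, 4)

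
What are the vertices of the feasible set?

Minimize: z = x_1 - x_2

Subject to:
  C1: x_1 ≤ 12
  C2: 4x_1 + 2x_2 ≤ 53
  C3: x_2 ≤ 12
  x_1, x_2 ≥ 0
Each vertex is the intersection of two constraint boundaries that also satisfies all remaining constraints:
  x_1 = 0 and x_2 = 0 → (0, 0)
  x_1 = 12 and x_2 = 0 → (12, 0)
  x_1 = 12 and 4x_1 + 2x_2 = 53 → (12, 2.5)
  4x_1 + 2x_2 = 53 and x_2 = 12 → (7.25, 12)
  x_2 = 12 and x_1 = 0 → (0, 12)

Vertices: (0, 0), (12, 0), (12, 2.5), (7.25, 12), (0, 12)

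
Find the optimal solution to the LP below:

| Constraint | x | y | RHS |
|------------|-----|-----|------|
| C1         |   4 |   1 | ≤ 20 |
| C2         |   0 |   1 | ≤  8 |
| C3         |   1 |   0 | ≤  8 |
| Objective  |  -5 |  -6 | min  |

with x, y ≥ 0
x = 3, y = 8, z = -63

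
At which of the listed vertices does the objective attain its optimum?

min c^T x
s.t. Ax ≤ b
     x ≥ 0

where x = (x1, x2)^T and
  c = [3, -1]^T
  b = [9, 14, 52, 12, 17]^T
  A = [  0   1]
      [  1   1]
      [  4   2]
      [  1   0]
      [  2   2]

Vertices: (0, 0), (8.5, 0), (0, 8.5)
Evaluating z = 3x1 - x2 at each vertex:
  (0, 0): z = 0
  (8.5, 0): z = 25.5
  (0, 8.5): z = -8.5

The smallest value is z = -8.5, attained at (0, 8.5).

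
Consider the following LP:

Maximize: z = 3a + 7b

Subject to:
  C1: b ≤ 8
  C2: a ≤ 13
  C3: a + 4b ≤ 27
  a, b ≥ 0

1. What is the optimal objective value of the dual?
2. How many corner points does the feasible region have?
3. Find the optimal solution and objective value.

1. 63.5 (by strong duality, equal to the primal optimum)
2. 4
3. a = 13, b = 3.5, z = 63.5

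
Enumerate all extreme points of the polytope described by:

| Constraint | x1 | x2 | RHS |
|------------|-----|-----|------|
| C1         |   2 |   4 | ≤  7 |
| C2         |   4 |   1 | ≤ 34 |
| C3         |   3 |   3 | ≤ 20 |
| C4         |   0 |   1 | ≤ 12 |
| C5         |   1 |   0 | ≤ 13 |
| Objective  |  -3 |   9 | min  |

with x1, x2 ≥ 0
Each vertex is the intersection of two constraint boundaries that also satisfies all remaining constraints:
  x1 = 0 and x2 = 0 → (0, 0)
  2x1 + 4x2 = 7 and x2 = 0 → (3.5, 0)
  2x1 + 4x2 = 7 and x1 = 0 → (0, 1.75)

Vertices: (0, 0), (3.5, 0), (0, 1.75)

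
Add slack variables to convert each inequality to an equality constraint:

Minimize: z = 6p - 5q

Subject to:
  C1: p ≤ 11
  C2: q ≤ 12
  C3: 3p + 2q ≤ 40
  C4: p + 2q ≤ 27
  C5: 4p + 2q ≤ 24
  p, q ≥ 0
min z = 6p - 5q

s.t.
  p + s1 = 11
  q + s2 = 12
  3p + 2q + s3 = 40
  p + 2q + s4 = 27
  4p + 2q + s5 = 24
  p, q, s1, s2, s3, s4, s5 ≥ 0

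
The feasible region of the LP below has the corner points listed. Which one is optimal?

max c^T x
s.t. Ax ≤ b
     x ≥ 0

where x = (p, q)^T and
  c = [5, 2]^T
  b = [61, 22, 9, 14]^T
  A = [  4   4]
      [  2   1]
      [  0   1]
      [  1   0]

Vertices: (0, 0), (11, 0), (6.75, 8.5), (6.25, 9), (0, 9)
Evaluating z = 5p + 2q at each vertex:
  (0, 0): z = 0
  (11, 0): z = 55
  (6.75, 8.5): z = 50.75
  (6.25, 9): z = 49.25
  (0, 9): z = 18

The largest value is z = 55, attained at (11, 0).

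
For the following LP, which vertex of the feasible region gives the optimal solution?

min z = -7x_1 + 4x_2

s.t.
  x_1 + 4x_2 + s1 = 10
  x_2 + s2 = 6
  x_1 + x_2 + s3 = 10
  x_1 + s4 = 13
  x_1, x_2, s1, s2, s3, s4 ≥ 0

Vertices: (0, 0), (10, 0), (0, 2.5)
Evaluating z = -7x_1 + 4x_2 at each vertex:
  (0, 0): z = 0
  (10, 0): z = -70
  (0, 2.5): z = 10

The smallest value is z = -70, attained at (10, 0).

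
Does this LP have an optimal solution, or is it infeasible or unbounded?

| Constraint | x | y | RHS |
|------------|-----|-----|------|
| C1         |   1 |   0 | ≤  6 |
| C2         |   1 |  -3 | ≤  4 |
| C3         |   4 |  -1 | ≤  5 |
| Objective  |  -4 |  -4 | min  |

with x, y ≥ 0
Feasible point: (0, 0) satisfies every constraint, so the LP is feasible.
Direction d = (0, 1): for each constraint row a, a·d ≤ 0 —
  (1)(0) + (0)(1) = 0 ≤ 0
  (1)(0) + (-3)(1) = -3 ≤ 0
  (4)(0) + (-1)(1) = -1 ≤ 0
and d ≥ 0, so (0, 0) + t·d stays feasible for every t ≥ 0. Along this ray z = -4x - 4y changes by -4 per unit t, so z → −∞.

Unbounded — the objective can decrease without bound over the feasible region.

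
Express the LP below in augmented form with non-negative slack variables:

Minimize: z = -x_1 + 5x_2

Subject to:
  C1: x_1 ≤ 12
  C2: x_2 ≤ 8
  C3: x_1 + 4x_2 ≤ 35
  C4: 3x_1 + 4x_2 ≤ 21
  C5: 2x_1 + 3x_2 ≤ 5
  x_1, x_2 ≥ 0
min z = -x_1 + 5x_2

s.t.
  x_1 + s1 = 12
  x_2 + s2 = 8
  x_1 + 4x_2 + s3 = 35
  3x_1 + 4x_2 + s4 = 21
  2x_1 + 3x_2 + s5 = 5
  x_1, x_2, s1, s2, s3, s4, s5 ≥ 0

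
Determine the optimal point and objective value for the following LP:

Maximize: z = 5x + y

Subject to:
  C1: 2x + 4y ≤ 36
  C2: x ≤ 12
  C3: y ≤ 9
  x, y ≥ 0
x = 12, y = 3, z = 63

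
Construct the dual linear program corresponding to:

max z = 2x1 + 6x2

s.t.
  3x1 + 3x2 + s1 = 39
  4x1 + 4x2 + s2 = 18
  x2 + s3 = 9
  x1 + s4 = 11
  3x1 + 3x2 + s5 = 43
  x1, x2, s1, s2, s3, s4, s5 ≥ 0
Minimize: z = 39y1 + 18y2 + 9y3 + 11y4 + 43y5

Subject to:
  C1: -3y1 - 4y2 - y4 - 3y5 ≤ -2
  C2: -3y1 - 4y2 - y3 - 3y5 ≤ -6
  y1, y2, y3, y4, y5 ≥ 0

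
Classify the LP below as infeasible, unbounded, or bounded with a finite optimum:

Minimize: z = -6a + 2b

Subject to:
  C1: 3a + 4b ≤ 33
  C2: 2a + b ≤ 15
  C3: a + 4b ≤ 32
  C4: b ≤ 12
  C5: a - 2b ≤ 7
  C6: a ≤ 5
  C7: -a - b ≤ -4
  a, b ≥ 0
The point (5, 0) satisfies every constraint, so the LP is feasible; the constraints give a ≤ 5 and b ≤ 12, which with a, b ≥ 0 keep the feasible region inside a bounded box. A feasible, bounded LP attains a finite optimum at a vertex.

Evaluating z = -6a + 2b at each vertex:
  (0, 4): z = 8
  (4, 0): z = -24
  (5, 0): z = -30
  (5, 4.5): z = -21
  (0.5, 7.875): z = 12.75
  (0, 8): z = 16

Bounded optimum: z* = -30 at (5, 0).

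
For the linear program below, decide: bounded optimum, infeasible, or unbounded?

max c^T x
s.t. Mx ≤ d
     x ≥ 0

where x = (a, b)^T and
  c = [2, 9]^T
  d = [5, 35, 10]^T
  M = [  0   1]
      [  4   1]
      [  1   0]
The point (7.5, 5) satisfies every constraint, so the LP is feasible; the constraints give a ≤ 10 and b ≤ 5, which with a, b ≥ 0 keep the feasible region inside a bounded box. A feasible, bounded LP attains a finite optimum at a vertex.

Feasible with finite optimum z* = 60 at (7.5, 5).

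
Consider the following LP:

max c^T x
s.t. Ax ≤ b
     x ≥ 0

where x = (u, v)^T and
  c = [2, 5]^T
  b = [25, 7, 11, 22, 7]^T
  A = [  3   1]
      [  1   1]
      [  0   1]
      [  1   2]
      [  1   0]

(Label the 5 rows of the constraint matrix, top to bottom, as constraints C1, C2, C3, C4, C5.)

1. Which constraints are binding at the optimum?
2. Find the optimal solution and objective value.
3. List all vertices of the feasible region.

1. C2, u ≥ 0
2. u = 0, v = 7, z = 35
3. (0, 0), (7, 0), (0, 7)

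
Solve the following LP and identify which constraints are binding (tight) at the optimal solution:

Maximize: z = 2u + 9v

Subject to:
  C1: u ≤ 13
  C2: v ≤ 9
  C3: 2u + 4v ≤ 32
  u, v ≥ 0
Optimal: u = 0, v = 8
Slack at optimum:
  C1: slack = 13
  C2: slack = 1
  C3: slack = 0 (binding)
  u ≥ 0: u = 0 (binding)
  v ≥ 0: v = 8
Binding constraints: C3, u ≥ 0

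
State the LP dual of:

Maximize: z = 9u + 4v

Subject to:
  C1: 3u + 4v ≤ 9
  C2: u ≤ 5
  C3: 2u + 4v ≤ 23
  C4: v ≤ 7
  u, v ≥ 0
Minimize: z = 9y1 + 5y2 + 23y3 + 7y4

Subject to:
  C1: -3y1 - y2 - 2y3 ≤ -9
  C2: -4y1 - 4y3 - y4 ≤ -4
  y1, y2, y3, y4 ≥ 0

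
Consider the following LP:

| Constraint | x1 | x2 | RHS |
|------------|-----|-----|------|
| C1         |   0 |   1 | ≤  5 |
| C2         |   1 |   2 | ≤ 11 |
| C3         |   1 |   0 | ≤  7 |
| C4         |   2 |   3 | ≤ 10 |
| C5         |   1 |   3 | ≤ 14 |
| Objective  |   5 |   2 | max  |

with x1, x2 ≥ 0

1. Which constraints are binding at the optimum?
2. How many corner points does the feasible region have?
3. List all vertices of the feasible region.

1. C4, x2 ≥ 0
2. 3
3. (0, 0), (5, 0), (0, 3.333)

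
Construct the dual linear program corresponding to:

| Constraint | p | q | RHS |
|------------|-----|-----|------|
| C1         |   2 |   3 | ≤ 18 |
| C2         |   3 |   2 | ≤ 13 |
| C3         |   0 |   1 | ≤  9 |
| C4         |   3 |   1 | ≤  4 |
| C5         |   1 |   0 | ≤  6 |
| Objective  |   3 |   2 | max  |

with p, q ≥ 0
Minimize: z = 18y1 + 13y2 + 9y3 + 4y4 + 6y5

Subject to:
  C1: -2y1 - 3y2 - 3y4 - y5 ≤ -3
  C2: -3y1 - 2y2 - y3 - y4 ≤ -2
  y1, y2, y3, y4, y5 ≥ 0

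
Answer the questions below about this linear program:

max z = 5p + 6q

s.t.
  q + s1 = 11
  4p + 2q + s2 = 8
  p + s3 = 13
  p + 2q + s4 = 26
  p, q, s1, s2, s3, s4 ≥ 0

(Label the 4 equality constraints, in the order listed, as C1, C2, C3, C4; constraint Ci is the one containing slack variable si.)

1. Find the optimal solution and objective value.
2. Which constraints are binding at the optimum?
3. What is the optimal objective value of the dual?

1. p = 0, q = 4, z = 24
2. C2, p ≥ 0
3. 24 (by strong duality, equal to the primal optimum)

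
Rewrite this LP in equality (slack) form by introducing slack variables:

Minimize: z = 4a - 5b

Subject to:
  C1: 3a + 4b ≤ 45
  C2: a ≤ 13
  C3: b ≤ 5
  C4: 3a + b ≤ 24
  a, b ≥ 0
min z = 4a - 5b

s.t.
  3a + 4b + s1 = 45
  a + s2 = 13
  b + s3 = 5
  3a + b + s4 = 24
  a, b, s1, s2, s3, s4 ≥ 0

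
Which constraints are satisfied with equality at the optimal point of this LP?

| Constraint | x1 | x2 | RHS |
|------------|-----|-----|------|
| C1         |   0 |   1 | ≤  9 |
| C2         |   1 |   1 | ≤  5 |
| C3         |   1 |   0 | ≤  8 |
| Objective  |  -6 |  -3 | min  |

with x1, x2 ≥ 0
Optimal: x1 = 5, x2 = 0
Binding: C2, x2 ≥ 0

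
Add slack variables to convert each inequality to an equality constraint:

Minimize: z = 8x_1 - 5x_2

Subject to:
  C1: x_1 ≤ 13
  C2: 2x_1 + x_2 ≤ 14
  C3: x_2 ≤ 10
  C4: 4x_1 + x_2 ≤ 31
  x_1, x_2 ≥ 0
min z = 8x_1 - 5x_2

s.t.
  x_1 + s1 = 13
  2x_1 + x_2 + s2 = 14
  x_2 + s3 = 10
  4x_1 + x_2 + s4 = 31
  x_1, x_2, s1, s2, s3, s4 ≥ 0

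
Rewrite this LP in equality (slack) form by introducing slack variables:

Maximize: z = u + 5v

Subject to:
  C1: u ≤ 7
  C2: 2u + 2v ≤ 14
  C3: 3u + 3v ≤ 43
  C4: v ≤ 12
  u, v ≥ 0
max z = u + 5v

s.t.
  u + s1 = 7
  2u + 2v + s2 = 14
  3u + 3v + s3 = 43
  v + s4 = 12
  u, v, s1, s2, s3, s4 ≥ 0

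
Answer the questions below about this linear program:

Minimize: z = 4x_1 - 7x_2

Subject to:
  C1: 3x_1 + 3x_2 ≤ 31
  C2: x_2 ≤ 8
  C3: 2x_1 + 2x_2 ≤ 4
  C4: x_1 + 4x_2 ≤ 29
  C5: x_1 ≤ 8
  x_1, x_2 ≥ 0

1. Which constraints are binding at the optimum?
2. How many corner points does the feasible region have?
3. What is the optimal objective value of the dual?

1. C3, x_1 ≥ 0
2. 3
3. -14 (by strong duality, equal to the primal optimum)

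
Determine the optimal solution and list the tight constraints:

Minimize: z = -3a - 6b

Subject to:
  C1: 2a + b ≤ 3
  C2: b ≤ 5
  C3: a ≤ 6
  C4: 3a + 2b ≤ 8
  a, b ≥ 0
Optimal: a = 0, b = 3
Binding: C1, a ≥ 0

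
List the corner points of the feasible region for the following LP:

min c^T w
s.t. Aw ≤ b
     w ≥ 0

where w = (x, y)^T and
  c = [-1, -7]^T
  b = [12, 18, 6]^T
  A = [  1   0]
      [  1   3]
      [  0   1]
Each vertex is the intersection of two constraint boundaries that also satisfies all remaining constraints:
  x = 0 and y = 0 → (0, 0)
  x = 12 and y = 0 → (12, 0)
  x = 12 and x + 3y = 18 → (12, 2)
  x + 3y = 18 and y = 6 → (0, 6)

Vertices: (0, 0), (12, 0), (12, 2), (0, 6)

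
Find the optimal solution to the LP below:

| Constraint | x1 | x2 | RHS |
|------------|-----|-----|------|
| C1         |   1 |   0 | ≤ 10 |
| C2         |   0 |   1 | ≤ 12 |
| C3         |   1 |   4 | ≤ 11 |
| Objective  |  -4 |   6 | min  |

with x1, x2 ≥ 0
Each vertex is the intersection of two constraint boundaries that also satisfies all remaining constraints:
  x1 = 0 and x2 = 0 → (0, 0)
  x1 = 10 and x2 = 0 → (10, 0)
  x1 = 10 and x1 + 4x2 = 11 → (10, 0.25)
  x1 + 4x2 = 11 and x1 = 0 → (0, 2.75)

Evaluating z = -4x1 + 6x2 at each vertex:
  (0, 0): z = 0
  (10, 0): z = -40
  (10, 0.25): z = -38.5
  (0, 2.75): z = 16.5

The minimum is at (10, 0) with z = -40.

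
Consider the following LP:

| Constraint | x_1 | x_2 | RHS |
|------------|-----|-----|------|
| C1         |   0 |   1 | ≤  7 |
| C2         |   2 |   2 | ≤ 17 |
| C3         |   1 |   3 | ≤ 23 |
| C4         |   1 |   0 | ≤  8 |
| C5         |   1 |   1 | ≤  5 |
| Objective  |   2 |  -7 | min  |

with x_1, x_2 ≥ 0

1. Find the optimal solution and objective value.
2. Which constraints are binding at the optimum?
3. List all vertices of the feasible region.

1. x_1 = 0, x_2 = 5, z = -35
2. C5, x_1 ≥ 0
3. (0, 0), (5, 0), (0, 5)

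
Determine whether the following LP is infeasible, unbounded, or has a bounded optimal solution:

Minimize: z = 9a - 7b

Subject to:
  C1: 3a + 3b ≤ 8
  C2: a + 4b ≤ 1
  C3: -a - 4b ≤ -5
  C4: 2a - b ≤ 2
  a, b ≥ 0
C2 requires a + 4b ≤ 1, while C3 (-a - 4b ≤ -5) is equivalent to a + 4b ≥ 5. Together they would need 5 ≤ a + 4b ≤ 1, which is impossible since 5 > 1. No point satisfies all constraints.

Infeasible — the constraint set is empty.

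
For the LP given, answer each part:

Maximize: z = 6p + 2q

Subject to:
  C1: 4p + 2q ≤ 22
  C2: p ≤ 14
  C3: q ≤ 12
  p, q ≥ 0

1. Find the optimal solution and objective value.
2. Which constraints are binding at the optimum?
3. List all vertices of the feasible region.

1. p = 5.5, q = 0, z = 33
2. C1, q ≥ 0
3. (0, 0), (5.5, 0), (0, 11)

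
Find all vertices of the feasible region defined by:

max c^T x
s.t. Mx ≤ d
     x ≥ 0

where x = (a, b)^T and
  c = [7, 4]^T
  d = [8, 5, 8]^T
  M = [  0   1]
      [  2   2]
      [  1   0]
Each vertex is the intersection of two constraint boundaries that also satisfies all remaining constraints:
  a = 0 and b = 0 → (0, 0)
  2a + 2b = 5 and b = 0 → (2.5, 0)
  2a + 2b = 5 and a = 0 → (0, 2.5)

Vertices: (0, 0), (2.5, 0), (0, 2.5)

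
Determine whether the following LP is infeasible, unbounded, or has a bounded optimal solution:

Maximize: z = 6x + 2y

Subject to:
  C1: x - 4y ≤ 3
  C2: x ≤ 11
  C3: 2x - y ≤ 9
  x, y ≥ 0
Feasible point: (0, 0) satisfies every constraint, so the LP is feasible.
Direction d = (0, 1): for each constraint row a, a·d ≤ 0 —
  (1)(0) + (-4)(1) = -4 ≤ 0
  (1)(0) + (0)(1) = 0 ≤ 0
  (2)(0) + (-1)(1) = -1 ≤ 0
and d ≥ 0, so (0, 0) + t·d stays feasible for every t ≥ 0. Along this ray z = 6x + 2y changes by 2 per unit t, so z → +∞.

The LP is unbounded; z can be made arbitrarily large.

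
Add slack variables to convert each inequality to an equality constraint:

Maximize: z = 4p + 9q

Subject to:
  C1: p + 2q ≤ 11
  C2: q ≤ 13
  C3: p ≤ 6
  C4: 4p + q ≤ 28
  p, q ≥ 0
max z = 4p + 9q

s.t.
  p + 2q + s1 = 11
  q + s2 = 13
  p + s3 = 6
  4p + q + s4 = 28
  p, q, s1, s2, s3, s4 ≥ 0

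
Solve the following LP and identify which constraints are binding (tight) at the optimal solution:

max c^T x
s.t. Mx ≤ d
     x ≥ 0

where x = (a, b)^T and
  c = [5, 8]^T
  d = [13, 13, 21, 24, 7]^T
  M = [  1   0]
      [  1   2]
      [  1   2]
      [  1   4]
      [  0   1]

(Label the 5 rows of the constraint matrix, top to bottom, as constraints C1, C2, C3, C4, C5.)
Optimal: a = 13, b = 0
Binding: C1, C2, b ≥ 0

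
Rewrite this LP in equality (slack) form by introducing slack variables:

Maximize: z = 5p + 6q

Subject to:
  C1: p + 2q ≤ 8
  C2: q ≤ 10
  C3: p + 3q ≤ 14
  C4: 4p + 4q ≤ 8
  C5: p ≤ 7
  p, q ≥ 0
max z = 5p + 6q

s.t.
  p + 2q + s1 = 8
  q + s2 = 10
  p + 3q + s3 = 14
  4p + 4q + s4 = 8
  p + s5 = 7
  p, q, s1, s2, s3, s4, s5 ≥ 0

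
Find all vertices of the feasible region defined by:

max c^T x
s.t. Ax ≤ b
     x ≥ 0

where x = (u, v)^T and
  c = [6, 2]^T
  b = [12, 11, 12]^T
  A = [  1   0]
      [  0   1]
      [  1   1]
Each vertex is the intersection of two constraint boundaries that also satisfies all remaining constraints:
  u = 0 and v = 0 → (0, 0)
  u = 12 and u + v = 12 → (12, 0)
  v = 11 and u + v = 12 → (1, 11)
  v = 11 and u = 0 → (0, 11)

Vertices: (0, 0), (12, 0), (1, 11), (0, 11)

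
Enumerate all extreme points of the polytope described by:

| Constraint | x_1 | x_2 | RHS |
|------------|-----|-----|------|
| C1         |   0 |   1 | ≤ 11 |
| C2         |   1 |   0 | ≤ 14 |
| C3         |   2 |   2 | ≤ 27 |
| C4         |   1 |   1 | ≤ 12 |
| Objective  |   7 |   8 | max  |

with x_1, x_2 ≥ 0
Each vertex is the intersection of two constraint boundaries that also satisfies all remaining constraints:
  x_1 = 0 and x_2 = 0 → (0, 0)
  x_1 + x_2 = 12 and x_2 = 0 → (12, 0)
  x_2 = 11 and x_1 + x_2 = 12 → (1, 11)
  x_2 = 11 and x_1 = 0 → (0, 11)

Vertices: (0, 0), (12, 0), (1, 11), (0, 11)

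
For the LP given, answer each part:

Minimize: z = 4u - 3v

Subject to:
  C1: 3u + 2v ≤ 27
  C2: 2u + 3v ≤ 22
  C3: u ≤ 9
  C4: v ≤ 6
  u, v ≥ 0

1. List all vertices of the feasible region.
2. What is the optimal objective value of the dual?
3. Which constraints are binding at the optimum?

1. (0, 0), (9, 0), (7.4, 2.4), (2, 6), (0, 6)
2. -18 (by strong duality, equal to the primal optimum)
3. C4, u ≥ 0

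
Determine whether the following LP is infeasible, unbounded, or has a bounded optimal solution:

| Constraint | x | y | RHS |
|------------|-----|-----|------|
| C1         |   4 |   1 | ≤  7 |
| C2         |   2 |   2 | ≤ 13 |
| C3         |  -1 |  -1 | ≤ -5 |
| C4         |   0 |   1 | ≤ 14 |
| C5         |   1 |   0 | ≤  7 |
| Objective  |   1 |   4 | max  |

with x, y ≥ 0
The point (0, 6.5) satisfies every constraint, so the LP is feasible; the constraints give x ≤ 7 and y ≤ 14, which with x, y ≥ 0 keep the feasible region inside a bounded box. A feasible, bounded LP attains a finite optimum at a vertex.

Bounded optimum: z* = 26 at (0, 6.5).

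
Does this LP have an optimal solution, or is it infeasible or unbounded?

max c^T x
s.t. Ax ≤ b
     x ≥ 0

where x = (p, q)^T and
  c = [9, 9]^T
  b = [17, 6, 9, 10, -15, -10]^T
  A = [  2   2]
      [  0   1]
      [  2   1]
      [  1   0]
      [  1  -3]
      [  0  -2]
The point (1.5, 6) satisfies every constraint, so the LP is feasible; the constraints give p ≤ 10 and q ≤ 6, which with p, q ≥ 0 keep the feasible region inside a bounded box. A feasible, bounded LP attains a finite optimum at a vertex.

Evaluating z = 9p + 9q at each vertex:
  (0, 5): z = 45
  (1.714, 5.571): z = 65.57
  (1.5, 6): z = 67.5
  (0, 6): z = 54

Bounded optimum: z* = 67.5 at (1.5, 6).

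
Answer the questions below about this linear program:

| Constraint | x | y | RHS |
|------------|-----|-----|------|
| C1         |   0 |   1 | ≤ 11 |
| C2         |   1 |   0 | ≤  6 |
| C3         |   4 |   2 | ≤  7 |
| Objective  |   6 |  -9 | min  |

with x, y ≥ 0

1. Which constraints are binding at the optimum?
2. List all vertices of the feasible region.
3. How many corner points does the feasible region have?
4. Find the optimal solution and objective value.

1. C3, x ≥ 0
2. (0, 0), (1.75, 0), (0, 3.5)
3. 3
4. x = 0, y = 3.5, z = -31.5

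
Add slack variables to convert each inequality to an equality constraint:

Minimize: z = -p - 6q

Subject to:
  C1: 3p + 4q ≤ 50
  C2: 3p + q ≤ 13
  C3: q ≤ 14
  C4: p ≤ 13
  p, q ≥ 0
min z = -p - 6q

s.t.
  3p + 4q + s1 = 50
  3p + q + s2 = 13
  q + s3 = 14
  p + s4 = 13
  p, q, s1, s2, s3, s4 ≥ 0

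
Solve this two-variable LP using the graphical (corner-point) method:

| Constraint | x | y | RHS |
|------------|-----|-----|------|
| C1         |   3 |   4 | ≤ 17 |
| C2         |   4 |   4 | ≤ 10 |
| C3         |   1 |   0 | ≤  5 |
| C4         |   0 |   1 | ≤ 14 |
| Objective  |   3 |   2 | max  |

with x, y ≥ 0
x = 2.5, y = 0, z = 7.5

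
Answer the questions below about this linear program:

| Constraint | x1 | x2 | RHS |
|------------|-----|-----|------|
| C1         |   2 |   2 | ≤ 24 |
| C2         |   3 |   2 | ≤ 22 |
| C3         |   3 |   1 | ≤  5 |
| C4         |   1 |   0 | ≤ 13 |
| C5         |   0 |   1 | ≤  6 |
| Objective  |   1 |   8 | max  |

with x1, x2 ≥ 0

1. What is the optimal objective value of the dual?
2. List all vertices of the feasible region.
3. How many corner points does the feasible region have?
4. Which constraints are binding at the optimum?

1. 40 (by strong duality, equal to the primal optimum)
2. (0, 0), (1.667, 0), (0, 5)
3. 3
4. C3, x1 ≥ 0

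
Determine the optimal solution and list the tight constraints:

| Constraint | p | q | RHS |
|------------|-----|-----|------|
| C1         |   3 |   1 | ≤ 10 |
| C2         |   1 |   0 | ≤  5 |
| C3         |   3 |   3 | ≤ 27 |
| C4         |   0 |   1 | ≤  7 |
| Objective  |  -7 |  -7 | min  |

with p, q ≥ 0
Optimal: p = 1, q = 7
Slack at optimum:
  C1: slack = 0 (binding)
  C2: slack = 4
  C3: slack = 3
  C4: slack = 0 (binding)
  p ≥ 0: p = 1
  q ≥ 0: q = 7
Binding constraints: C1, C4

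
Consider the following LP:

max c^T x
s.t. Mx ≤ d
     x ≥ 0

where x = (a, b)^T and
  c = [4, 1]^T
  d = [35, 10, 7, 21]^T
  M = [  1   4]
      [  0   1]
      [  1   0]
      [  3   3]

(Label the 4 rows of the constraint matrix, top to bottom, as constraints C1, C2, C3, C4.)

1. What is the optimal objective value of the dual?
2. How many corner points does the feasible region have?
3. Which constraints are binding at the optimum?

1. 28 (by strong duality, equal to the primal optimum)
2. 3
3. C3, C4, b ≥ 0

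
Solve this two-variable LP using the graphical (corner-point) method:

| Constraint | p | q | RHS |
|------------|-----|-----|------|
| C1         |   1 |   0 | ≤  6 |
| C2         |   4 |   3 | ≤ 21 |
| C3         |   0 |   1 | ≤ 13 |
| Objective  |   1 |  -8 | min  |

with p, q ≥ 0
Each vertex is the intersection of two constraint boundaries that also satisfies all remaining constraints:
  p = 0 and q = 0 → (0, 0)
  4p + 3q = 21 and q = 0 → (5.25, 0)
  4p + 3q = 21 and p = 0 → (0, 7)

Evaluating z = p - 8q at each vertex:
  (0, 0): z = 0
  (5.25, 0): z = 5.25
  (0, 7): z = -56

The minimum is at (0, 7) with z = -56.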